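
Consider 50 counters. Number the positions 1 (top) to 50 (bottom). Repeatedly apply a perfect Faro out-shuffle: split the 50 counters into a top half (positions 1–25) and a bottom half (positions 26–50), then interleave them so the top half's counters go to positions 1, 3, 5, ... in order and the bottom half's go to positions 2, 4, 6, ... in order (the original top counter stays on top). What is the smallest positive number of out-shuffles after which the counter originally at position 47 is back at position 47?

Follow position 47 under repeated out-shuffles:
47 → 44 → 38 → 26 → 2 → 3 → 5 → 9 → ... → 47 (length 21)
It first returns after 21 out-shuffles.

21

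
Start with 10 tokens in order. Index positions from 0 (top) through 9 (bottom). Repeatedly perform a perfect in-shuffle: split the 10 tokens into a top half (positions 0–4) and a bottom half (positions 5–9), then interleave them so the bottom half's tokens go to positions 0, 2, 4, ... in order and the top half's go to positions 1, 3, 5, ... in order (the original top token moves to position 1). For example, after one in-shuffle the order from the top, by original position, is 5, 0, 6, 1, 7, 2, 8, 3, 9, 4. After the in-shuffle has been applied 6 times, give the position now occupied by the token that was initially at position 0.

8

Track the token's position through each in-shuffle:
0 → 1 → 3 → 7 → 4 → 9 → 8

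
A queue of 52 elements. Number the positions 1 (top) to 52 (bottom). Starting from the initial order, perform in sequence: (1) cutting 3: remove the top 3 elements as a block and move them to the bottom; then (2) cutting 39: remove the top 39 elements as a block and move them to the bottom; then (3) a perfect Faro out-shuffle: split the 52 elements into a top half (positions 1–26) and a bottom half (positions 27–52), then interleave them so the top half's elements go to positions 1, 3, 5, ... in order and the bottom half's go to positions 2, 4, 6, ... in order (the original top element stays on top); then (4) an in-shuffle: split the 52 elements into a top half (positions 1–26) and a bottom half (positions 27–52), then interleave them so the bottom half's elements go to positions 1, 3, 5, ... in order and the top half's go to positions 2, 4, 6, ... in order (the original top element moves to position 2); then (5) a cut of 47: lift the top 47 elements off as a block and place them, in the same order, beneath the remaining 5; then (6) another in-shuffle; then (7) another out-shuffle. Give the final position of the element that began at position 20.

Track the element from position 20 forward through each operation:
  after op 1 (cut 3): 20 → 17
  after op 2 (cut 39): 17 → 30
  after op 3 (out-shuffle): 30 → 8
  after op 4 (in-shuffle): 8 → 16
  after op 5 (cut 47): 16 → 21
  after op 6 (in-shuffle): 21 → 42
  after op 7 (out-shuffle): 42 → 32

32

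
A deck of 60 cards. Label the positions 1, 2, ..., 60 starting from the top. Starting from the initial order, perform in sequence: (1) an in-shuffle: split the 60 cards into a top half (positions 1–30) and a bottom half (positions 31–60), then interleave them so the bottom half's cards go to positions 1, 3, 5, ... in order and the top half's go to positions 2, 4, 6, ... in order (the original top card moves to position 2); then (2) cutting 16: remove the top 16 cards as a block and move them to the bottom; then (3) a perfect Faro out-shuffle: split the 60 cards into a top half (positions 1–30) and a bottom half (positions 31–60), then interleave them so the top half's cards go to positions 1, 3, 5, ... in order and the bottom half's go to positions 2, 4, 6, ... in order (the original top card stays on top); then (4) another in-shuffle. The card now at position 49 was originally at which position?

Undo the operations in reverse order, starting from position 49:
  undo op 4 (in-shuffle, from bottom half): 49 ← 55
  undo op 3 (out-shuffle, from top half): 55 ← 28
  undo op 2 (cut 16): 28 ← 44
  undo op 1 (in-shuffle, from top half): 44 ← 22
So the card at position 49 came from original position 22.

22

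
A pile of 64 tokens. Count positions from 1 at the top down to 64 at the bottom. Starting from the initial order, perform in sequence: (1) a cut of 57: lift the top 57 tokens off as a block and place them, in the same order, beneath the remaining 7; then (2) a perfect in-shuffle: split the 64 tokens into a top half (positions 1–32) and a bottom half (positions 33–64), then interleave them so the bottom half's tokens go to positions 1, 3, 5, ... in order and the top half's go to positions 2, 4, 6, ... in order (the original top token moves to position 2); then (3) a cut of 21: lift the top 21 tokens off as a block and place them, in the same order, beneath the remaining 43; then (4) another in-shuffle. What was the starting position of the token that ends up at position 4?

37

Undo the operations in reverse order, starting from position 4:
  undo op 4 (in-shuffle, from top half): 4 ← 2
  undo op 3 (cut 21): 2 ← 23
  undo op 2 (in-shuffle, from bottom half): 23 ← 44
  undo op 1 (cut 57): 44 ← 37
So the token at position 4 came from original position 37.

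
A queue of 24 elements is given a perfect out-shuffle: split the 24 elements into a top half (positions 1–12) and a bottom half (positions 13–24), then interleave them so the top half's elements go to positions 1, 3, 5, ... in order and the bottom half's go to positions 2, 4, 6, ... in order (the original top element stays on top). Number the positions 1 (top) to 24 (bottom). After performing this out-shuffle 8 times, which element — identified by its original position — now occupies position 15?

Work backwards from position 15, undoing one out-shuffle at a time:
15 ← 8 ← 16 ← 20 ← 22 ← 23 ← 12 ← 18 ← 21
So the element now at position 15 started at position 21.

21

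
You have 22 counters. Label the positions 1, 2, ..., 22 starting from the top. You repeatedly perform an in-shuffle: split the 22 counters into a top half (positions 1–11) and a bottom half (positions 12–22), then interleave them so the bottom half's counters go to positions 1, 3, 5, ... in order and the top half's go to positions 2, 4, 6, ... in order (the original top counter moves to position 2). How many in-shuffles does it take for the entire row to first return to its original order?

The in-shuffle permutes the 22 positions with cycle lengths [11, 11].
Every counter is home exactly when every cycle has completed a whole number of laps, i.e. after lcm(11) = 11 in-shuffles.

11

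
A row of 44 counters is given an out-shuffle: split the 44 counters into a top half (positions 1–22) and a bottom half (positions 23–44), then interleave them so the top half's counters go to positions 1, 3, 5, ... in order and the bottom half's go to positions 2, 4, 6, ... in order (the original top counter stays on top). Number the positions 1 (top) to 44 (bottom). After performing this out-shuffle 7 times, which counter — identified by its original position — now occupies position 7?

Work backwards from position 7, undoing one out-shuffle at a time:
7 ← 4 ← 24 ← 34 ← 39 ← 20 ← 32 ← 38
So the counter now at position 7 started at position 38.

38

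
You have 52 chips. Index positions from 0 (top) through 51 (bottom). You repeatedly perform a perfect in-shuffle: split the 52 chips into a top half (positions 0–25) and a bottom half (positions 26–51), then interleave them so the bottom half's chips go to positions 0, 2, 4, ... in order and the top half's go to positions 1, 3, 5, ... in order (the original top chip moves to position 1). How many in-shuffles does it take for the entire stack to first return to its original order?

The in-shuffle permutes the 52 positions with cycle lengths [52].
Every chip is home exactly when every cycle has completed a whole number of laps, i.e. after lcm(52) = 52 in-shuffles.

52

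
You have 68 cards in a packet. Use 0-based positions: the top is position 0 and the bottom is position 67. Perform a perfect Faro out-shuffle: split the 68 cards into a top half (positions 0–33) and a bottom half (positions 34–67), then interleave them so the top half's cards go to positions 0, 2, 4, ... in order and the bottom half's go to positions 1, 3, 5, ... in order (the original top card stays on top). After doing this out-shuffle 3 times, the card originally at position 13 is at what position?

Track the card's position through each out-shuffle:
13 → 26 → 52 → 37

37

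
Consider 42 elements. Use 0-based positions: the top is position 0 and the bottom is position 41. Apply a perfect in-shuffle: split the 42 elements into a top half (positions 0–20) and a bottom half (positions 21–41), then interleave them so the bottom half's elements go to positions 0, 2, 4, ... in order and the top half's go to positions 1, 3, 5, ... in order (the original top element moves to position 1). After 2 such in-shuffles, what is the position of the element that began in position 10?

Track the element's position through each in-shuffle:
10 → 21 → 0

0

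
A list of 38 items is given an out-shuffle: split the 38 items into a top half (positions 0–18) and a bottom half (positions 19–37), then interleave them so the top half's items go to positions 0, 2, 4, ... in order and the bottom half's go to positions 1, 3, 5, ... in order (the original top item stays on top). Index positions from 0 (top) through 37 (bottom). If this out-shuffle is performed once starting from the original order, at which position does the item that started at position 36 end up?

35

Track the item's position through each out-shuffle:
36 → 35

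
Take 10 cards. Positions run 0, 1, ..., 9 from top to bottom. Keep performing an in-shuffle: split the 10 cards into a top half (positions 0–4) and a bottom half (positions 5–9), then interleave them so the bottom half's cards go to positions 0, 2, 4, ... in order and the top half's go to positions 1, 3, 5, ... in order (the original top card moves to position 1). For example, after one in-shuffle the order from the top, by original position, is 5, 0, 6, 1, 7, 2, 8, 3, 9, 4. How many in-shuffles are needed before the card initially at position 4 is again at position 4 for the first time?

10

Follow position 4 under repeated in-shuffles:
4 → 9 → 8 → 6 → 2 → 5 → 0 → 1 → 3 → 7 → 4
It first returns after 10 in-shuffles.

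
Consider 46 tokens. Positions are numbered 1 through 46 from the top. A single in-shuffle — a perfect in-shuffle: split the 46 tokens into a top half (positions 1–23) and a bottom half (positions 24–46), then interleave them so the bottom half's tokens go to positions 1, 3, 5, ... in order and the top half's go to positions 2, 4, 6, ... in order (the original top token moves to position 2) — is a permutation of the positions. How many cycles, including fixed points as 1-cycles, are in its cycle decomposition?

2

Trace each unvisited position around until it returns:
(1 2 4 8 16 32 ... len 23) (5 10 20 40 33 19 ... len 23)
2 cycles in total.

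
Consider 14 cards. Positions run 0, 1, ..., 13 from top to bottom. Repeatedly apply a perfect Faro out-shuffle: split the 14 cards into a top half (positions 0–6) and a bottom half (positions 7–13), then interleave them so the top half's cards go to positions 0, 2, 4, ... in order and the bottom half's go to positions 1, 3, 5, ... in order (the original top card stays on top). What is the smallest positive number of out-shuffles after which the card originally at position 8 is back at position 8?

12

Follow position 8 under repeated out-shuffles:
8 → 3 → 6 → 12 → 11 → 9 → 5 → 10 → 7 → 1 → 2 → 4 → 8
It first returns after 12 out-shuffles.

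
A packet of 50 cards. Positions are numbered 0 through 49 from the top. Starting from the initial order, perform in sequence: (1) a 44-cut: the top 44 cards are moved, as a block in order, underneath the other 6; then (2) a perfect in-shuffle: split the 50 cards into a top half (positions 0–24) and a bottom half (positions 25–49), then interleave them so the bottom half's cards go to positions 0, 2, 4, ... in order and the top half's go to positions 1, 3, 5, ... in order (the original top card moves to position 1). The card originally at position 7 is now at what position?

27

Track the card from position 7 forward through each operation:
  after op 1 (cut 44): 7 → 13
  after op 2 (in-shuffle): 13 → 27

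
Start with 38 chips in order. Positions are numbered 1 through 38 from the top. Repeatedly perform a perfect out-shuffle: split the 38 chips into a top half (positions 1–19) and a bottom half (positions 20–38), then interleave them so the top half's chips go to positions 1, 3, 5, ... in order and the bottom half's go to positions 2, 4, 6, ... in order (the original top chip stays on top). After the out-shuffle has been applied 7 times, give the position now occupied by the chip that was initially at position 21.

8

Track the chip's position through each out-shuffle:
21 → 4 → 7 → 13 → 25 → 12 → 23 → 8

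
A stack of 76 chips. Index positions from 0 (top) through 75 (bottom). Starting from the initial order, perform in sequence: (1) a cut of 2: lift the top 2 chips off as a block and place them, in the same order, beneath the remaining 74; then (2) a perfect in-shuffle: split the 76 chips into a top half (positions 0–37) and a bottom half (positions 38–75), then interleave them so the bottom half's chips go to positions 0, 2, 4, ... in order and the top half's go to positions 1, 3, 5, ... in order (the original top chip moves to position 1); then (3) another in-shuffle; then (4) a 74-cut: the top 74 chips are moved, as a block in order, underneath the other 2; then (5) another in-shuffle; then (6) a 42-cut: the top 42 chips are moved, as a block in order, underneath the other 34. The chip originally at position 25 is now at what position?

Track the chip from position 25 forward through each operation:
  after op 1 (cut 2): 25 → 23
  after op 2 (in-shuffle): 23 → 47
  after op 3 (in-shuffle): 47 → 18
  after op 4 (cut 74): 18 → 20
  after op 5 (in-shuffle): 20 → 41
  after op 6 (cut 42): 41 → 75

75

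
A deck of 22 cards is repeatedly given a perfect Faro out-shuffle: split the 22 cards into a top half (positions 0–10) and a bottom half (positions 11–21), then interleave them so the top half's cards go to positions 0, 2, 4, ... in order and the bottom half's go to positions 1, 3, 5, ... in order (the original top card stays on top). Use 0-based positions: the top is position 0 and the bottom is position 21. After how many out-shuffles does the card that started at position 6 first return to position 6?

Follow position 6 under repeated out-shuffles:
6 → 12 → 3 → 6
It first returns after 3 out-shuffles.

3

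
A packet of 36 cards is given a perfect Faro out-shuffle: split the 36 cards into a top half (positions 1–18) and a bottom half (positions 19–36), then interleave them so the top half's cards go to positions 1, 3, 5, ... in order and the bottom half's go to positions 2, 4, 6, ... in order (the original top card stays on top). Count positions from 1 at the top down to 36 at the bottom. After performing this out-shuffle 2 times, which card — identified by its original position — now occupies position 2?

10

Work backwards from position 2, undoing one out-shuffle at a time:
2 ← 19 ← 10
So the card now at position 2 started at position 10.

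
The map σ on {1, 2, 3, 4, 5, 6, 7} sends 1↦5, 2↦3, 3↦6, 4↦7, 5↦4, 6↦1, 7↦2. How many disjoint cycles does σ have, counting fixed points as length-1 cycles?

Cycle decomposition: (1 5 4 7 2 3 6).
1 cycle.

1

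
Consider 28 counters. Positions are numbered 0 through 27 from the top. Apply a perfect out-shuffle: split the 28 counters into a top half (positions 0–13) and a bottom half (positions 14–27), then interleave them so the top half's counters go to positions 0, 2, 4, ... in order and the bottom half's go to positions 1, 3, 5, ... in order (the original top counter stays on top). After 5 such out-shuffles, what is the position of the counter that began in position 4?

Track the counter's position through each out-shuffle:
4 → 8 → 16 → 5 → 10 → 20

20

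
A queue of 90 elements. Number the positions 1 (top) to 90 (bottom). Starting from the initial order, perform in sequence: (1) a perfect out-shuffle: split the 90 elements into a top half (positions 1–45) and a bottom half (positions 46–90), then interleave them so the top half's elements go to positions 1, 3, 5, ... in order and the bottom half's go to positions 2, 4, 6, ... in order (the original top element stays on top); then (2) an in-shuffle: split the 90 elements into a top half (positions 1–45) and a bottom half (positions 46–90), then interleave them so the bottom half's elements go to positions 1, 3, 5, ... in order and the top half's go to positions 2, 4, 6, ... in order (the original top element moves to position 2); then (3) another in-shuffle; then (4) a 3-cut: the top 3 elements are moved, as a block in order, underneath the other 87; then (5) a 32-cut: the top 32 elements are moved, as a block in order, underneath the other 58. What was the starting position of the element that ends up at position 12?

Undo the operations in reverse order, starting from position 12:
  undo op 5 (cut 32): 12 ← 44
  undo op 4 (cut 3): 44 ← 47
  undo op 3 (in-shuffle, from bottom half): 47 ← 69
  undo op 2 (in-shuffle, from bottom half): 69 ← 80
  undo op 1 (out-shuffle, from bottom half): 80 ← 85
So the element at position 12 came from original position 85.

85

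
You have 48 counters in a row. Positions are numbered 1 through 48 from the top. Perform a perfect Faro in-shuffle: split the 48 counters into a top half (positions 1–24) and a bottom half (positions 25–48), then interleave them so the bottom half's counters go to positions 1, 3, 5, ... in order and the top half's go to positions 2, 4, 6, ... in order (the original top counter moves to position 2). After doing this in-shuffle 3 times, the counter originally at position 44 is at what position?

9

Track the counter's position through each in-shuffle:
44 → 39 → 29 → 9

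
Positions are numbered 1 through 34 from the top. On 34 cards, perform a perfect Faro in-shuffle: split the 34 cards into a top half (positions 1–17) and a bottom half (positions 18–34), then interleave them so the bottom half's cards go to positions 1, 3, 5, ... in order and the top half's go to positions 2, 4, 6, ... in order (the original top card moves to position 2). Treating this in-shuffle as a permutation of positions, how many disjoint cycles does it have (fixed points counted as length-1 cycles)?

Trace each unvisited position around until it returns:
(1 2 4 8 16 32 ... len 12) (3 6 12 24 13 26 ... len 12) (5 10 20) (7 14 28 21) (15 30 25)
5 cycles in total.

5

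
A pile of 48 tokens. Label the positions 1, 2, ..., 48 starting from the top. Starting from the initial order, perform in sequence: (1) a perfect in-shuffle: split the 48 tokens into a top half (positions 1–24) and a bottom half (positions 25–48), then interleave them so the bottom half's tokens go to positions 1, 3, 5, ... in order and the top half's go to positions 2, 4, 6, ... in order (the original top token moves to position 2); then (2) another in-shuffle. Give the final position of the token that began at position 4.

16

Track the token from position 4 forward through each operation:
  after op 1 (in-shuffle): 4 → 8
  after op 2 (in-shuffle): 8 → 16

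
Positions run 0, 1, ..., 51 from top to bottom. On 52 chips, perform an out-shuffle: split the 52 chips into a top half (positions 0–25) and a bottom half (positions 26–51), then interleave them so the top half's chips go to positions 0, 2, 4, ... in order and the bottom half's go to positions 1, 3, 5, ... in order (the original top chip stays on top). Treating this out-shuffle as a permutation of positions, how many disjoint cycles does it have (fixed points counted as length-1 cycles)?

Trace each unvisited position around until it returns:
(0) (1 2 4 8 16 32 13 26) (3 6 12 24 48 45 39 27) (5 10 20 40 29 7 14 28) (9 18 36 21 42 33 15 30) (11 22 44 37 23 46 41 31) (17 34) (19 38 25 50 49 47 43 35) ... plus 1 more
9 cycles in total.

9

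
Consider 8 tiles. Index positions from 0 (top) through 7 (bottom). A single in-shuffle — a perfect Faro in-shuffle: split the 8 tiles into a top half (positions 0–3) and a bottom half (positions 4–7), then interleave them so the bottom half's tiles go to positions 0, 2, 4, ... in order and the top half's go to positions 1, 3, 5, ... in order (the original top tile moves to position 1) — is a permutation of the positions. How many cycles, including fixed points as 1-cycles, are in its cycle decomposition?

Trace each unvisited position around until it returns:
(0 1 3 7 6 4) (2 5)
2 cycles in total.

2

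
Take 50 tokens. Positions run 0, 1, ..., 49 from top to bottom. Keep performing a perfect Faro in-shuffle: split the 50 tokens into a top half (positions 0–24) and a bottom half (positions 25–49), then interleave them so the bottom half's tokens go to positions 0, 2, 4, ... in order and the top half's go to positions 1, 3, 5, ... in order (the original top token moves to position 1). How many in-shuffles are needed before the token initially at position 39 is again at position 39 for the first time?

8

Follow position 39 under repeated in-shuffles:
39 → 28 → 6 → 13 → 27 → 4 → 9 → 19 → 39
It first returns after 8 in-shuffles.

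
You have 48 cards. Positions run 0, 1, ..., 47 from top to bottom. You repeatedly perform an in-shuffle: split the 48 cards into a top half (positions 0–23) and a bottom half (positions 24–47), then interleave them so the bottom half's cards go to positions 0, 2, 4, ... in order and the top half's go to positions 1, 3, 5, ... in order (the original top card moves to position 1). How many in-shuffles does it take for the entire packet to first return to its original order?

21

The in-shuffle permutes the 48 positions with cycle lengths [3, 3, 21, 21].
Every card is home exactly when every cycle has completed a whole number of laps, i.e. after lcm(3, 21) = 21 in-shuffles.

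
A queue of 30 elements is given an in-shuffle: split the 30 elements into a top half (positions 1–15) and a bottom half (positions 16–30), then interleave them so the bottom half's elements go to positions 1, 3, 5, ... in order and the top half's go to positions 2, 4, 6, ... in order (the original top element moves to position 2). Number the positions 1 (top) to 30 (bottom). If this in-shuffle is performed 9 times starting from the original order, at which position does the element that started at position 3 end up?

17

Track the element's position through each in-shuffle:
3 → 6 → 12 → 24 → 17 → 3 → 6 → 12 → 24 → 17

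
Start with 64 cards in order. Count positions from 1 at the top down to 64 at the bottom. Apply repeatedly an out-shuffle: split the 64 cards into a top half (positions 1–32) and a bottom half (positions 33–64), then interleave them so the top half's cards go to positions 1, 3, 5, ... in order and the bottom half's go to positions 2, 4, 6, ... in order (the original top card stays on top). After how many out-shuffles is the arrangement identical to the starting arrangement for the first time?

6

The out-shuffle permutes the 64 positions with cycle lengths [1, 1, 2, 3, 3, 6, 6, 6, 6, 6, 6, 6, 6, 6].
Every card is home exactly when every cycle has completed a whole number of laps, i.e. after lcm(1, 2, 3, 6) = 6 out-shuffles.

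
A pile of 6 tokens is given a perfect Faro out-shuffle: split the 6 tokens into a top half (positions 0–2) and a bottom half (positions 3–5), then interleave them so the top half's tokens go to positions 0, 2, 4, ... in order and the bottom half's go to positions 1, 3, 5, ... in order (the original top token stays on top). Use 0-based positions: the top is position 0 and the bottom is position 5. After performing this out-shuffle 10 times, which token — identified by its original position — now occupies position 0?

0

Work backwards from position 0, undoing one out-shuffle at a time:
0 ← 0 ← 0 ← 0 ← 0 ← 0 ← 0 ← 0 ← 0 ← 0 ← 0
So the token now at position 0 started at position 0.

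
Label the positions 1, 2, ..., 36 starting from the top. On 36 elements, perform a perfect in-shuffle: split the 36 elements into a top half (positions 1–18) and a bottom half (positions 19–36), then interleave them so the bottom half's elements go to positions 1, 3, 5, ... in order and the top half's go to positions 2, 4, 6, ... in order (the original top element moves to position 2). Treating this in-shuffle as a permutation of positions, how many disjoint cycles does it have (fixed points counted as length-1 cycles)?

Trace each unvisited position around until it returns:
(1 2 4 8 16 32 ... len 36)
1 cycle in total.

1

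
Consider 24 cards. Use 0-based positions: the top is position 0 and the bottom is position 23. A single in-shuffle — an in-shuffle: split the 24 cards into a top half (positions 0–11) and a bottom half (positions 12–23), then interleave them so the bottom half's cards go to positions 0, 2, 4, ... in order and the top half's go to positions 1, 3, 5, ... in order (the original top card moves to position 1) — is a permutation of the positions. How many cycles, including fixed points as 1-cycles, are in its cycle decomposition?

2

Trace each unvisited position around until it returns:
(0 1 3 7 15 6 ... len 20) (4 9 19 14)
2 cycles in total.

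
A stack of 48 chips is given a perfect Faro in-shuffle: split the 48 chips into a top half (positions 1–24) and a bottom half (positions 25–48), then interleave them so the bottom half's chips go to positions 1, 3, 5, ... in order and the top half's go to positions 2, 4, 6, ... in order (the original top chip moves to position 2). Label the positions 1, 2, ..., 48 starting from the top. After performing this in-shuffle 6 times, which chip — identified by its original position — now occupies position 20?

34

Work backwards from position 20, undoing one in-shuffle at a time:
20 ← 10 ← 5 ← 27 ← 38 ← 19 ← 34
So the chip now at position 20 started at position 34.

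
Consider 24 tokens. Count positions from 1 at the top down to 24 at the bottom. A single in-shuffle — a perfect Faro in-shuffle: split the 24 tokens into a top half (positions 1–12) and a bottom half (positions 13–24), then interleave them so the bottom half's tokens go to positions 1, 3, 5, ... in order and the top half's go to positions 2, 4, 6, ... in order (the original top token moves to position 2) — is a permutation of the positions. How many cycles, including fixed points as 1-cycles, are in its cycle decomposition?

Trace each unvisited position around until it returns:
(1 2 4 8 16 7 ... len 20) (5 10 20 15)
2 cycles in total.

2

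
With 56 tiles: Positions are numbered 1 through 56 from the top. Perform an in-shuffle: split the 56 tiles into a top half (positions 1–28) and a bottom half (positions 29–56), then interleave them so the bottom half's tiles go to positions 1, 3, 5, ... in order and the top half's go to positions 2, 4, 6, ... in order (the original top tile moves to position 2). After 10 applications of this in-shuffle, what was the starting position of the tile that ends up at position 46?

Work backwards from position 46, undoing one in-shuffle at a time:
46 ← 23 ← 40 ← 20 ← 10 ← 5 ← 31 ← 44 ← 22 ← 11 ← 34
So the tile now at position 46 started at position 34.

34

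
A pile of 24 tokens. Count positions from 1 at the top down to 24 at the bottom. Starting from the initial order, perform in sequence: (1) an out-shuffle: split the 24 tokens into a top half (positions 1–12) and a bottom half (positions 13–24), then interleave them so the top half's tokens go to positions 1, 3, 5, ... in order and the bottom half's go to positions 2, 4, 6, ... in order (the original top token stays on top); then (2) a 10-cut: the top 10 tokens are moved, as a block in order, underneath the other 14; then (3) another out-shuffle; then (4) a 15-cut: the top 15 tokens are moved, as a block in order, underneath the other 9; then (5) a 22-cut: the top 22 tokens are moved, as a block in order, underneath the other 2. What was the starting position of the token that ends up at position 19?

Undo the operations in reverse order, starting from position 19:
  undo op 5 (cut 22): 19 ← 17
  undo op 4 (cut 15): 17 ← 8
  undo op 3 (out-shuffle, from bottom half): 8 ← 16
  undo op 2 (cut 10): 16 ← 2
  undo op 1 (out-shuffle, from bottom half): 2 ← 13
So the token at position 19 came from original position 13.

13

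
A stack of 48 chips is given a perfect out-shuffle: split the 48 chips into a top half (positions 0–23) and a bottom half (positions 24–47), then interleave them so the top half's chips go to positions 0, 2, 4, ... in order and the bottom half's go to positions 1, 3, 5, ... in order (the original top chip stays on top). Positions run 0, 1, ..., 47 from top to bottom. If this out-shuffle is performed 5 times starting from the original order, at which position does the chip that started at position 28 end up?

3

Track the chip's position through each out-shuffle:
28 → 9 → 18 → 36 → 25 → 3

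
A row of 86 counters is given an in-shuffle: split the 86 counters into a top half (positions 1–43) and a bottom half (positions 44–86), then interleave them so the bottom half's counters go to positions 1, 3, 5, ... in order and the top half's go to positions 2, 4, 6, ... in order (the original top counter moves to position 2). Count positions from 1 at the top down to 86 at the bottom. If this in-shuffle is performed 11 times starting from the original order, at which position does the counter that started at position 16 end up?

56

Track the counter's position through each in-shuffle:
16 → 32 → 64 → 41 → 82 → 77 → 67 → 47 → 7 → 14 → 28 → 56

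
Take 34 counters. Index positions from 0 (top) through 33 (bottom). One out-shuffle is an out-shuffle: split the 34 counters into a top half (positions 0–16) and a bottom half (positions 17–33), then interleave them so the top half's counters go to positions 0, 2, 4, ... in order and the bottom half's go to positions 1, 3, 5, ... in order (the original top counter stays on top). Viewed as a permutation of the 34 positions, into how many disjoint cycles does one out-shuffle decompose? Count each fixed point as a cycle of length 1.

Trace each unvisited position around until it returns:
(0) (1 2 4 8 16 32 31 29 25 17) (3 6 12 24 15 30 27 21 9 18) (5 10 20 7 14 28 23 13 26 19) (11 22) (33)
6 cycles in total.

6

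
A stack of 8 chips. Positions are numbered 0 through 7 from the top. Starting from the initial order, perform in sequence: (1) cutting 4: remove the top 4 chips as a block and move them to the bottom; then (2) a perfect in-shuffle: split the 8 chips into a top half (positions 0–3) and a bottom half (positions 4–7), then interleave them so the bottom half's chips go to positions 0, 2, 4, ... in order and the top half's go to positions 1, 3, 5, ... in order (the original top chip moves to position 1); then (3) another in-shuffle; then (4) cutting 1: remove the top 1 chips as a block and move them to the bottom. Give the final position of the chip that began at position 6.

Track the chip from position 6 forward through each operation:
  after op 1 (cut 4): 6 → 2
  after op 2 (in-shuffle): 2 → 5
  after op 3 (in-shuffle): 5 → 2
  after op 4 (cut 1): 2 → 1

1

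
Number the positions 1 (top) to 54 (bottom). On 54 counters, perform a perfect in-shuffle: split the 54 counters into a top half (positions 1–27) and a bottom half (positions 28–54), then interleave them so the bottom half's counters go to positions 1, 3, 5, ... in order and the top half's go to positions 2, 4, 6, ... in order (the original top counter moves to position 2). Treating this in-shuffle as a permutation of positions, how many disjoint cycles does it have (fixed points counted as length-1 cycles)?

4

Trace each unvisited position around until it returns:
(1 2 4 8 16 32 ... len 20) (3 6 12 24 48 41 ... len 20) (5 10 20 40 25 50 45 35 15 30) (11 22 44 33)
4 cycles in total.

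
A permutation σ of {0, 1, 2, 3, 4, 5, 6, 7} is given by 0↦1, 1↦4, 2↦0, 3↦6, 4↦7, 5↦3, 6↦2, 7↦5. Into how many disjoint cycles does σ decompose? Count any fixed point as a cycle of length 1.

1

Cycle decomposition: (0 1 4 7 5 3 6 2).
1 cycle.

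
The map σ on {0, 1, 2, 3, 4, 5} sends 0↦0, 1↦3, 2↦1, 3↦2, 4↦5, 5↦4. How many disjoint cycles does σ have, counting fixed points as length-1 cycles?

3

Cycle decomposition: (0) (1 3 2) (4 5).
3 cycles.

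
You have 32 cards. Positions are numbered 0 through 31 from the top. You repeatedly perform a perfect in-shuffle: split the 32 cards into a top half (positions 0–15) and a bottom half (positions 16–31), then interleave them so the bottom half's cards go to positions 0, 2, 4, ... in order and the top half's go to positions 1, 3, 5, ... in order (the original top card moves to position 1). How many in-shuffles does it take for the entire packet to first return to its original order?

The in-shuffle permutes the 32 positions with cycle lengths [2, 10, 10, 10].
Every card is home exactly when every cycle has completed a whole number of laps, i.e. after lcm(2, 10) = 10 in-shuffles.

10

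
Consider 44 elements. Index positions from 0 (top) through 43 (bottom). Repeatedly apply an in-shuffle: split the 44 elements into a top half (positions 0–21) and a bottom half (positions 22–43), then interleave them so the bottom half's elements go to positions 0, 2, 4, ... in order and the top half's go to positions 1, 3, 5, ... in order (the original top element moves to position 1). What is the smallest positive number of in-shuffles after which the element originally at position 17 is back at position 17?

Follow position 17 under repeated in-shuffles:
17 → 35 → 26 → 8 → 17
It first returns after 4 in-shuffles.

4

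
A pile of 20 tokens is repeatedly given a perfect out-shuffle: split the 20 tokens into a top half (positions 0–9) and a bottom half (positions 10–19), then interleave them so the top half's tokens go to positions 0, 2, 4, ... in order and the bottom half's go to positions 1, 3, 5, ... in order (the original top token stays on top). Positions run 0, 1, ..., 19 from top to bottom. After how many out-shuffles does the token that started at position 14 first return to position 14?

18

Follow position 14 under repeated out-shuffles:
14 → 9 → 18 → 17 → 15 → 11 → 3 → 6 → 12 → 5 → 10 → 1 → 2 → 4 → 8 → 16 → 13 → 7 → 14
It first returns after 18 out-shuffles.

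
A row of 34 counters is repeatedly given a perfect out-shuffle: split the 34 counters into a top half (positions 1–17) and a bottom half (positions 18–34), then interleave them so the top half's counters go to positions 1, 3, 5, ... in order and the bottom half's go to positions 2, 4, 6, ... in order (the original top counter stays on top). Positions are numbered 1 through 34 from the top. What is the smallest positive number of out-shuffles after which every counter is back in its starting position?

10

The out-shuffle permutes the 34 positions with cycle lengths [1, 1, 2, 10, 10, 10].
Every counter is home exactly when every cycle has completed a whole number of laps, i.e. after lcm(1, 2, 10) = 10 out-shuffles.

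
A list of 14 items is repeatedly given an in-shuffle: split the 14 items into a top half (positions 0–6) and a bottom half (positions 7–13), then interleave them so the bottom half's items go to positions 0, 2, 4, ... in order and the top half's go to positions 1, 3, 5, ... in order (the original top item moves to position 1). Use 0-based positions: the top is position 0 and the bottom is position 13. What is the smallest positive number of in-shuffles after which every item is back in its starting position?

4

The in-shuffle permutes the 14 positions with cycle lengths [2, 4, 4, 4].
Every item is home exactly when every cycle has completed a whole number of laps, i.e. after lcm(2, 4) = 4 in-shuffles.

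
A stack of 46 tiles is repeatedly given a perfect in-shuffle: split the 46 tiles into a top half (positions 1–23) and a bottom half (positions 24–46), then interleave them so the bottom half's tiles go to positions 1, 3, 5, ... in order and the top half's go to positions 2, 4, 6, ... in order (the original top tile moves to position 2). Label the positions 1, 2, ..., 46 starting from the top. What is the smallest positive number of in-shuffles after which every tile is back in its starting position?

The in-shuffle permutes the 46 positions with cycle lengths [23, 23].
Every tile is home exactly when every cycle has completed a whole number of laps, i.e. after lcm(23) = 23 in-shuffles.

23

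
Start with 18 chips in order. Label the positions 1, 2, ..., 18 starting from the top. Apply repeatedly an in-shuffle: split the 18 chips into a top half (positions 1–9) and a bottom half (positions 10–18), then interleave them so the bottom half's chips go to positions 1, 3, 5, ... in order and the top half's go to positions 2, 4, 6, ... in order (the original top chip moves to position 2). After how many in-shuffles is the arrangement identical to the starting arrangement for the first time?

The in-shuffle permutes the 18 positions with cycle lengths [18].
Every chip is home exactly when every cycle has completed a whole number of laps, i.e. after lcm(18) = 18 in-shuffles.

18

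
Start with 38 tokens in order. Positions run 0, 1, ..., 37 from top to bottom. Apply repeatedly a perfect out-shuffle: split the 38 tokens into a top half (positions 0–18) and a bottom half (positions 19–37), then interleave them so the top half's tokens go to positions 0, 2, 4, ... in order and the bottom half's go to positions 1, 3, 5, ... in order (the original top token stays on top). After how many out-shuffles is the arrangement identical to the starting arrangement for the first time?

36

The out-shuffle permutes the 38 positions with cycle lengths [1, 1, 36].
Every token is home exactly when every cycle has completed a whole number of laps, i.e. after lcm(1, 36) = 36 out-shuffles.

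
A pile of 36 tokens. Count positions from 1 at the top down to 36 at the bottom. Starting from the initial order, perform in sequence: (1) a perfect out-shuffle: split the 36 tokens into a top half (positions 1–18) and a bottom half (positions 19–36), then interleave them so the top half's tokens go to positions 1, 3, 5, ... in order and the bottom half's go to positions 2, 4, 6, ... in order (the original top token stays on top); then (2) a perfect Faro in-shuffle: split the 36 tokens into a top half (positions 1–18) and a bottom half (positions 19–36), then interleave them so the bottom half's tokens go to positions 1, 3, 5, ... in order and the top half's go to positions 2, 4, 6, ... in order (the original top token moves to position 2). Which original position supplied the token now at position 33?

18

Undo the operations in reverse order, starting from position 33:
  undo op 2 (in-shuffle, from bottom half): 33 ← 35
  undo op 1 (out-shuffle, from top half): 35 ← 18
So the token at position 33 came from original position 18.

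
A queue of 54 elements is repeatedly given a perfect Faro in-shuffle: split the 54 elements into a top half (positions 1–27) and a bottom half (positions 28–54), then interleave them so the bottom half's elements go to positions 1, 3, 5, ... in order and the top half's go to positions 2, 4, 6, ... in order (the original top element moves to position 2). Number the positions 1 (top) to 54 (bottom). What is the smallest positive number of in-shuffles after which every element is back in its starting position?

The in-shuffle permutes the 54 positions with cycle lengths [4, 10, 20, 20].
Every element is home exactly when every cycle has completed a whole number of laps, i.e. after lcm(4, 10, 20) = 20 in-shuffles.

20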